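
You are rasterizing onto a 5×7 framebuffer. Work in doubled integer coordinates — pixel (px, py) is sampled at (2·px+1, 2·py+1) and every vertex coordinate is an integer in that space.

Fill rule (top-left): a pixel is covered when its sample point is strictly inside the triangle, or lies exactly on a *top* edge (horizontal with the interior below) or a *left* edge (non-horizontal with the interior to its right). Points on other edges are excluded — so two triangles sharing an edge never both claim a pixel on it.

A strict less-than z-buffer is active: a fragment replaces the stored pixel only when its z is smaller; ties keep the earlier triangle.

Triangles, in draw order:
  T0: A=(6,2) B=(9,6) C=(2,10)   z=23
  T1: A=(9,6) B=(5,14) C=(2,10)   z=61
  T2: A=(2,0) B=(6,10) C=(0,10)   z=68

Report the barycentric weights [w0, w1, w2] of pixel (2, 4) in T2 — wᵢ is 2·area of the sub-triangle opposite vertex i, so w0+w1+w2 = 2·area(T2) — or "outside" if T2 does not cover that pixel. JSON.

T0:
  2·area = 40
  edge (6, 2)→(9, 6): d=(3,4) right/bottom  bias=-1
  edge (9, 6)→(2, 10): d=(-7,4) right/bottom  bias=-1
  edge (2, 10)→(6, 2): d=(4,-8) top-left  bias=+0
    (2,2)@(5, 5): e=[13,23,4] → X
    (3,2)@(7, 5): e=[5,15,20] → X
    (4,2)@(9, 5): e=[-3,7,36] → .
    (2,3)@(5, 7): e=[19,9,12] → X
    (4,3)@(9, 7): e=[3,-7,44] → .
    (1,4)@(3, 9): e=[33,3,4] → X
    (2,4)@(5, 9): e=[25,-5,20] → .
    (3,4)@(7, 9): e=[17,-13,36] → .
    (1,5)@(3, 11): e=[39,-11,12] → .
  covered (5 px):
    . . . . .
    . . . . .
    . . X X .
    . . X X .
    . X . . .
    . . . . .
    . . . . .
T1:
  2·area = 40
  edge (9, 6)→(5, 14): d=(-4,8) right/bottom  bias=-1
  edge (5, 14)→(2, 10): d=(-3,-4) top-left  bias=+0
  edge (2, 10)→(9, 6): d=(7,-4) top-left  bias=+0
    (2,4)@(5, 9): e=[20,15,5] → X
    (3,4)@(7, 9): e=[4,23,13] → X
    (4,4)@(9, 9): e=[-12,31,21] → .
    (1,5)@(3, 11): e=[28,1,11] → X
    (3,5)@(7, 11): e=[-4,17,27] → .
    (1,6)@(3, 13): e=[20,-5,25] → .
    (2,6)@(5, 13): e=[4,3,33] → X
    (3,6)@(7, 13): e=[-12,11,41] → .
  covered (5 px):
    . . . . .
    . . . . .
    . . . . .
    . . . . .
    . . X X .
    . X X . .
    . . X . .
T2:
  2·area = 60
  edge (2, 0)→(6, 10): d=(4,10) right/bottom  bias=-1
  edge (6, 10)→(0, 10): d=(-6,0) right/bottom  bias=-1
  edge (0, 10)→(2, 0): d=(2,-10) top-left  bias=+0
    (1,1)@(3, 3): e=[2,42,16] → X
    (2,1)@(5, 3): e=[-18,42,36] → .
    (0,2)@(1, 5): e=[30,30,0] → X  [on edge]
    (2,2)@(5, 5): e=[-10,30,40] → .
    (0,3)@(1, 7): e=[38,18,4] → X
    (2,3)@(5, 7): e=[-2,18,44] → .
    (0,4)@(1, 9): e=[46,6,8] → X
    (2,4)@(5, 9): e=[6,6,48] → X
    (3,4)@(7, 9): e=[-14,6,68] → .
    (0,5)@(1, 11): e=[54,-6,12] → .
    (1,5)@(3, 11): e=[34,-6,32] → .
    (2,5)@(5, 11): e=[14,-6,52] → .
  covered (8 px):
    . . . . .
    . X . . .
    X X . . .
    X X . . .
    X X X . .
    . . . . .
    . . . . .

Result: [6,48,6]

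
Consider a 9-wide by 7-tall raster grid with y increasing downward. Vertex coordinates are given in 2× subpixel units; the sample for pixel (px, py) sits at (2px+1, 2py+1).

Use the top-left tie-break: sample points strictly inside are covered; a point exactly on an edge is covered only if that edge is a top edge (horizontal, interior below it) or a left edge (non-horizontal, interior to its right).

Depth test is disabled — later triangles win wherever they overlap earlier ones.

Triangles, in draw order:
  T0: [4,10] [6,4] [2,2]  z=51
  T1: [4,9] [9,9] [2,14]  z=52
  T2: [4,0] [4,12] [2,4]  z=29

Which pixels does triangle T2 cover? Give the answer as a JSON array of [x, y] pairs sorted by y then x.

T0:
  2·area = 28  (B↔C swapped to make it positive)
  edge (4, 10)→(2, 2): d=(-2,-8) top-left  bias=+0
  edge (2, 2)→(6, 4): d=(4,2) right/bottom  bias=-1
  edge (6, 4)→(4, 10): d=(-2,6) right/bottom  bias=-1
    (3,0)@(7, 1): e=[42,-14,0] → .  [on edge]
    (1,1)@(3, 3): e=[6,2,20] → X
    (2,1)@(5, 3): e=[22,-2,8] → .
    (1,2)@(3, 5): e=[2,10,16] → X
    (2,2)@(5, 5): e=[18,6,4] → X
    (3,2)@(7, 5): e=[34,2,-8] → .
    (1,3)@(3, 7): e=[-2,18,12] → .
    (2,3)@(5, 7): e=[14,14,0] → .  [on edge]
    (1,6)@(3, 13): e=[-14,42,0] → .  [on edge]
  covered (3 px):
    . . . . . . . . .
    . X . . . . . . .
    . X X . . . . . .
    . . . . . . . . .
    . . . . . . . . .
    . . . . . . . . .
    . . . . . . . . .
T1:
  2·area = 25
  edge (4, 9)→(9, 9): d=(5,0) top-left  bias=+0
  edge (9, 9)→(2, 14): d=(-7,5) right/bottom  bias=-1
  edge (2, 14)→(4, 9): d=(2,-5) top-left  bias=+0
    (0,4)@(1, 9): e=[0,40,-15] → .  [on edge]
    (1,4)@(3, 9): e=[0,30,-5] → .  [on edge]
    (2,4)@(5, 9): e=[0,20,5] → X  [on edge]
    (3,4)@(7, 9): e=[0,10,15] → X  [on edge]
    (4,4)@(9, 9): e=[0,0,25] → .  [on edge]
    (5,4)@(11, 9): e=[0,-10,35] → .  [on edge]
    (6,4)@(13, 9): e=[0,-20,45] → .  [on edge]
    (7,4)@(15, 9): e=[0,-30,55] → .  [on edge]
    (8,4)@(17, 9): e=[0,-40,65] → .  [on edge]
    (2,5)@(5, 11): e=[10,6,9] → X
    (3,5)@(7, 11): e=[10,-4,19] → .
    (1,6)@(3, 13): e=[20,2,3] → X
  covered (4 px):
    . . . . . . . . .
    . . . . . . . . .
    . . . . . . . . .
    . . . . . . . . .
    . . X X . . . . .
    . . X . . . . . .
    . X . . . . . . .
T2:
  2·area = 24
  edge (4, 0)→(4, 12): d=(0,12) right/bottom  bias=-1
  edge (4, 12)→(2, 4): d=(-2,-8) top-left  bias=+0
  edge (2, 4)→(4, 0): d=(2,-4) top-left  bias=+0
    (1,1)@(3, 3): e=[12,10,2] → X
    (2,1)@(5, 3): e=[-12,26,10] → .
    (1,2)@(3, 5): e=[12,6,6] → X
    (2,2)@(5, 5): e=[-12,22,14] → .
    (1,3)@(3, 7): e=[12,2,10] → X
    (2,3)@(5, 7): e=[-12,18,18] → .
    (1,4)@(3, 9): e=[12,-2,14] → .
  covered (3 px):
    . . . . . . . . .
    . X . . . . . . .
    . X . . . . . . .
    . X . . . . . . .
    . . . . . . . . .
    . . . . . . . . .
    . . . . . . . . .

Result: [[1,1],[1,2],[1,3]]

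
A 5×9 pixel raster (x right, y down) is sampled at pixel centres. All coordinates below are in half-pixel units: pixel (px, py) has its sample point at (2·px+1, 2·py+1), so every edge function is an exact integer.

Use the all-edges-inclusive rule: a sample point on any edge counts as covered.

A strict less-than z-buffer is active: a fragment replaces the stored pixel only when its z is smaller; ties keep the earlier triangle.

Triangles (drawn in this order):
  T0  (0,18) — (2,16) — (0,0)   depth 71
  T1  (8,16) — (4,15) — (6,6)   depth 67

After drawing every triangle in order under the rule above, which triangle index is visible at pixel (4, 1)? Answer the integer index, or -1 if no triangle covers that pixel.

T0:
  2·area = 36  (B↔C swapped to make it positive)
  edge (0, 18)→(0, 0): d=(0,-18) inclusive
  edge (0, 0)→(2, 16): d=(2,16) inclusive
  edge (2, 16)→(0, 18): d=(-2,2) inclusive
    (0,4)@(1, 9): e=[18,2,16] → █
    (1,4)@(3, 9): e=[54,-30,12] → ·
    (4,4)@(9, 9): e=[162,-126,0] → ·  [on edge]
    (0,5)@(1, 11): e=[18,6,12] → █
    (1,5)@(3, 11): e=[54,-26,8] → ·
    (3,5)@(7, 11): e=[126,-90,0] → ·  [on edge]
    (0,6)@(1, 13): e=[18,10,8] → █
    (1,6)@(3, 13): e=[54,-22,4] → ·
    (2,6)@(5, 13): e=[90,-54,0] → ·  [on edge]
    (0,7)@(1, 15): e=[18,14,4] → █
    (1,7)@(3, 15): e=[54,-18,0] → ·  [on edge]
    (0,8)@(1, 17): e=[18,18,0] → █  [on edge]
  covered (5 px):
    · · · · ·
    · · · · ·
    · · · · ·
    · · · · ·
    █ · · · ·
    █ · · · ·
    █ · · · ·
    █ · · · ·
    █ · · · ·
T1:
  2·area = 38
  edge (8, 16)→(4, 15): d=(-4,-1) inclusive
  edge (4, 15)→(6, 6): d=(2,-9) inclusive
  edge (6, 6)→(8, 16): d=(2,10) inclusive
    (2,0)@(5, 1): e=[57,-19,0] → ·  [on edge]
    (2,5)@(5, 11): e=[17,1,20] → █
    (3,5)@(7, 11): e=[19,19,0] → █  [on edge]
    (4,5)@(9, 11): e=[21,37,-20] → ·
    (2,6)@(5, 13): e=[9,5,24] → █
    (4,6)@(9, 13): e=[13,41,-16] → ·
    (2,7)@(5, 15): e=[1,9,28] → █
    (4,7)@(9, 15): e=[5,45,-12] → ·
    (2,8)@(5, 17): e=[-7,13,32] → ·
    (3,8)@(7, 17): e=[-5,31,12] → ·
  covered (6 px):
    · · · · ·
    · · · · ·
    · · · · ·
    · · · · ·
    · · · · ·
    · · █ █ ·
    · · █ █ ·
    · · █ █ ·
    · · · · ·

Z-buffer (winner per pixel, '.' = empty):
  . . . . .
  . . . . .
  . . . . .
  . . . . .
  0 . . . .
  0 . 1 1 .
  0 . 1 1 .
  0 . 1 1 .
  0 . . . .

Final: -1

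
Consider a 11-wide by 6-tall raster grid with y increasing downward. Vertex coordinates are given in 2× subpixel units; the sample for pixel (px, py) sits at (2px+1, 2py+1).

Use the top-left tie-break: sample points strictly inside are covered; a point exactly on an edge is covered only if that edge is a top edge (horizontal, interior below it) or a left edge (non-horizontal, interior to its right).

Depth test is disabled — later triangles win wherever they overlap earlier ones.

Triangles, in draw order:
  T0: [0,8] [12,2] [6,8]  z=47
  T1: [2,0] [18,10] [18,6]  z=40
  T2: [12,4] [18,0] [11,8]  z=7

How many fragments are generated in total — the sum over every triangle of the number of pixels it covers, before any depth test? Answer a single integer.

T0:
  2·area = 36
  edge (0, 8)→(12, 2): d=(12,-6) top-left  bias=+0
  edge (12, 2)→(6, 8): d=(-6,6) right/bottom  bias=-1
  edge (6, 8)→(0, 8): d=(-6,0) right/bottom  bias=-1
    (6,0)@(13, 1): e=[-6,0,42] → .  [on edge]
    (5,1)@(11, 3): e=[6,0,30] → .  [on edge]
    (3,2)@(7, 5): e=[6,12,18] → X
    (4,2)@(9, 5): e=[18,0,18] → .  [on edge]
    (1,3)@(3, 7): e=[6,24,6] → X
    (2,3)@(5, 7): e=[18,12,6] → X
    (3,3)@(7, 7): e=[30,0,6] → .  [on edge]
    (1,4)@(3, 9): e=[30,12,-6] → .
    (2,4)@(5, 9): e=[42,0,-6] → .  [on edge]
    (1,5)@(3, 11): e=[54,0,-18] → .  [on edge]
  covered (3 px):
    . . . . . . . . . . .
    . . . . . . . . . . .
    . . . X . . . . . . .
    . X X . . . . . . . .
    . . . . . . . . . . .
    . . . . . . . . . . .
T1:
  2·area = 64  (B↔C swapped to make it positive)
  edge (2, 0)→(18, 6): d=(16,6) right/bottom  bias=-1
  edge (18, 6)→(18, 10): d=(0,4) right/bottom  bias=-1
  edge (18, 10)→(2, 0): d=(-16,-10) top-left  bias=+0
    (3,1)@(7, 3): e=[18,44,2] → X
    (4,1)@(9, 3): e=[6,36,22] → X
    (5,1)@(11, 3): e=[-6,28,42] → .
    (3,2)@(7, 5): e=[50,44,-30] → .
    (4,2)@(9, 5): e=[38,36,-10] → .
    (5,2)@(11, 5): e=[26,28,10] → X
    (6,2)@(13, 5): e=[14,20,30] → X
    (7,2)@(15, 5): e=[2,12,50] → X
    (8,2)@(17, 5): e=[-10,4,70] → .
    (5,3)@(11, 7): e=[58,28,-22] → .
    (6,3)@(13, 7): e=[46,20,-2] → .
    (7,3)@(15, 7): e=[34,12,18] → X
  covered (8 px):
    . . . . . . . . . . .
    . . . X X . . . . . .
    . . . . . X X X . . .
    . . . . . . . X X . .
    . . . . . . . . X . .
    . . . . . . . . . . .
T2:
  2·area = 20
  edge (12, 4)→(18, 0): d=(6,-4) top-left  bias=+0
  edge (18, 0)→(11, 8): d=(-7,8) right/bottom  bias=-1
  edge (11, 8)→(12, 4): d=(1,-4) top-left  bias=+0
    (8,0)@(17, 1): e=[2,1,17] → X
    (9,0)@(19, 1): e=[10,-15,25] → .
    (7,1)@(15, 3): e=[6,3,11] → X
    (8,1)@(17, 3): e=[14,-13,19] → .
    (6,2)@(13, 5): e=[10,5,5] → X
    (7,2)@(15, 5): e=[18,-11,13] → .
    (6,3)@(13, 7): e=[22,-9,7] → .
  covered (3 px):
    . . . . . . . . X . .
    . . . . . . . X . . .
    . . . . . . X . . . .
    . . . . . . . . . . .
    . . . . . . . . . . .
    . . . . . . . . . . .

Final: 14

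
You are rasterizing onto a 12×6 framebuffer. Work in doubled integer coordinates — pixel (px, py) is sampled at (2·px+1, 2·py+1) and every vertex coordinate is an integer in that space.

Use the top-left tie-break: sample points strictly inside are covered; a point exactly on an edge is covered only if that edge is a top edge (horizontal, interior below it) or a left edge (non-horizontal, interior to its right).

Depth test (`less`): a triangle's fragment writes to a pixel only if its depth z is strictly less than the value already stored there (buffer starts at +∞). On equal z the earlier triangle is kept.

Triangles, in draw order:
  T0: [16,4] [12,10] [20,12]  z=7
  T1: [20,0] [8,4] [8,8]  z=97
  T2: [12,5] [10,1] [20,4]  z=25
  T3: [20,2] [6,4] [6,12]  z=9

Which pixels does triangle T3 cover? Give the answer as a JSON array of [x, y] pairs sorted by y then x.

T0:
  2·area = 56  (B↔C swapped to make it positive)
  edge (16, 4)→(20, 12): d=(4,8) right/bottom  bias=-1
  edge (20, 12)→(12, 10): d=(-8,-2) top-left  bias=+0
  edge (12, 10)→(16, 4): d=(4,-6) top-left  bias=+0
    (7,3)@(15, 7): e=[20,30,6] → #
    (8,3)@(17, 7): e=[4,34,18] → #
    (9,3)@(19, 7): e=[-12,38,30] → ·
    (6,4)@(13, 9): e=[44,10,2] → #
    (9,4)@(19, 9): e=[-4,22,38] → ·
    (6,5)@(13, 11): e=[52,-6,10] → ·
    (7,5)@(15, 11): e=[36,-2,22] → ·
    (8,5)@(17, 11): e=[20,2,34] → #
    (9,5)@(19, 11): e=[4,6,46] → #
    (10,5)@(21, 11): e=[-12,10,58] → ·
  covered (7 px):
    · · · · · · · · · · · ·
    · · · · · · · · · · · ·
    · · · · · · · · · · · ·
    · · · · · · · # # · · ·
    · · · · · · # # # · · ·
    · · · · · · · · # # · ·
T1:
  2·area = 48  (B↔C swapped to make it positive)
  edge (20, 0)→(8, 8): d=(-12,8) right/bottom  bias=-1
  edge (8, 8)→(8, 4): d=(0,-4) top-left  bias=+0
  edge (8, 4)→(20, 0): d=(12,-4) top-left  bias=+0
    (8,0)@(17, 1): e=[12,36,0] → #  [on edge]
    (9,0)@(19, 1): e=[-4,44,8] → ·
    (5,1)@(11, 3): e=[36,12,0] → #  [on edge]
    (6,1)@(13, 3): e=[20,20,8] → #
    (7,1)@(15, 3): e=[4,28,16] → #
    (8,1)@(17, 3): e=[-12,36,24] → ·
    (2,2)@(5, 5): e=[60,-12,0] → ·  [on edge]
    (4,2)@(9, 5): e=[28,4,16] → #
    (6,2)@(13, 5): e=[-4,20,32] → ·
    (7,2)@(15, 5): e=[-20,28,40] → ·
    (4,3)@(9, 7): e=[4,4,40] → #
    (5,3)@(11, 7): e=[-12,12,48] → ·
  covered (7 px):
    · · · · · · · · # · · ·
    · · · · · # # # · · · ·
    · · · · # # · · · · · ·
    · · · · # · · · · · · ·
    · · · · · · · · · · · ·
    · · · · · · · · · · · ·
T2:
  2·area = 34
  edge (12, 5)→(10, 1): d=(-2,-4) top-left  bias=+0
  edge (10, 1)→(20, 4): d=(10,3) right/bottom  bias=-1
  edge (20, 4)→(12, 5): d=(-8,1) right/bottom  bias=-1
    (5,1)@(11, 3): e=[0,17,17] → #  [on edge]
    (6,1)@(13, 3): e=[8,11,15] → #
    (7,1)@(15, 3): e=[16,5,13] → #
    (8,1)@(17, 3): e=[24,-1,11] → ·
    (5,2)@(11, 5): e=[-4,37,1] → ·
    (6,2)@(13, 5): e=[4,31,-1] → ·
    (7,2)@(15, 5): e=[12,25,-3] → ·
    (6,3)@(13, 7): e=[0,51,-17] → ·  [on edge]
    (7,5)@(15, 11): e=[0,85,-51] → ·  [on edge]
  covered (3 px):
    · · · · · · · · · · · ·
    · · · · · # # # · · · ·
    · · · · · · · · · · · ·
    · · · · · · · · · · · ·
    · · · · · · · · · · · ·
    · · · · · · · · · · · ·
T3:
  2·area = 112  (B↔C swapped to make it positive)
  edge (20, 2)→(6, 12): d=(-14,10) right/bottom  bias=-1
  edge (6, 12)→(6, 4): d=(0,-8) top-left  bias=+0
  edge (6, 4)→(20, 2): d=(14,-2) top-left  bias=+0
    (6,1)@(13, 3): e=[56,56,0] → #  [on edge]
    (7,1)@(15, 3): e=[36,72,4] → #
    (8,1)@(17, 3): e=[16,88,8] → #
    (9,1)@(19, 3): e=[-4,104,12] → ·
    (3,2)@(7, 5): e=[88,8,16] → #
    (4,2)@(9, 5): e=[68,24,20] → #
    (5,2)@(11, 5): e=[48,40,24] → #
    (8,2)@(17, 5): e=[-12,88,36] → ·
    (3,3)@(7, 7): e=[60,8,44] → #
    (6,3)@(13, 7): e=[0,56,56] → ·  [on edge]
    (7,3)@(15, 7): e=[-20,72,60] → ·
    (3,4)@(7, 9): e=[32,8,72] → #
  covered (14 px):
    · · · · · · · · · · · ·
    · · · · · · # # # · · ·
    · · · # # # # # · · · ·
    · · · # # # · · · · · ·
    · · · # # · · · · · · ·
    · · · # · · · · · · · ·

Final: [[6,1],[7,1],[8,1],[3,2],[4,2],[5,2],[6,2],[7,2],[3,3],[4,3],[5,3],[3,4],[4,4],[3,5]]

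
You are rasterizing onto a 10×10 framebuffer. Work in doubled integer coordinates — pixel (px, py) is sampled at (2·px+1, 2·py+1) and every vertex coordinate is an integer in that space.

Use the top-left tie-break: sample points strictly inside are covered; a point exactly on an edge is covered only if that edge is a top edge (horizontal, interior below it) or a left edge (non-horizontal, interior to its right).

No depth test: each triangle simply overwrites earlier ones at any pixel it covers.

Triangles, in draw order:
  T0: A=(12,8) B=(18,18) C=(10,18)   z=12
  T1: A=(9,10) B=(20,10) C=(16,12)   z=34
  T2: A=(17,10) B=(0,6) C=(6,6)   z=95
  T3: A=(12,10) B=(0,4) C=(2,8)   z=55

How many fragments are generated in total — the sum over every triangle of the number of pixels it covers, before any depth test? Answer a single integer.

T0:
  2·area = 80
  edge (12, 8)→(18, 18): d=(6,10) right/bottom  bias=-1
  edge (18, 18)→(10, 18): d=(-8,0) right/bottom  bias=-1
  edge (10, 18)→(12, 8): d=(2,-10) top-left  bias=+0
    (4,1)@(9, 3): e=[0,120,-40] → ·  [on edge]
    (6,1)@(13, 3): e=[-40,120,0] → ·  [on edge]
    (6,5)@(13, 11): e=[8,56,16] → █
    (7,5)@(15, 11): e=[-12,56,36] → ·
    (5,6)@(11, 13): e=[40,40,0] → █  [on edge]
    (7,6)@(15, 13): e=[0,40,40] → ·  [on edge]
    (5,7)@(11, 15): e=[52,24,4] → █
    (7,7)@(15, 15): e=[12,24,44] → █
    (8,7)@(17, 15): e=[-8,24,64] → ·
    (5,8)@(11, 17): e=[64,8,8] → █
    (8,8)@(17, 17): e=[4,8,68] → █
    (9,8)@(19, 17): e=[-16,8,88] → ·
  covered (10 px):
    · · · · · · · · · ·
    · · · · · · · · · ·
    · · · · · · · · · ·
    · · · · · · · · · ·
    · · · · · · · · · ·
    · · · · · · █ · · ·
    · · · · · █ █ · · ·
    · · · · · █ █ █ · ·
    · · · · · █ █ █ █ ·
    · · · · · · · · · ·
T1:
  2·area = 22
  edge (9, 10)→(20, 10): d=(11,0) top-left  bias=+0
  edge (20, 10)→(16, 12): d=(-4,2) right/bottom  bias=-1
  edge (16, 12)→(9, 10): d=(-7,-2) top-left  bias=+0
    (6,5)@(13, 11): e=[11,10,1] → █
    (7,5)@(15, 11): e=[11,6,5] → █
    (8,5)@(17, 11): e=[11,2,9] → █
    (9,5)@(19, 11): e=[11,-2,13] → ·
    (6,6)@(13, 13): e=[33,2,-13] → ·
    (7,6)@(15, 13): e=[33,-2,-9] → ·
    (8,6)@(17, 13): e=[33,-6,-5] → ·
  covered (3 px):
    · · · · · · · · · ·
    · · · · · · · · · ·
    · · · · · · · · · ·
    · · · · · · · · · ·
    · · · · · · · · · ·
    · · · · · · █ █ █ ·
    · · · · · · · · · ·
    · · · · · · · · · ·
    · · · · · · · · · ·
    · · · · · · · · · ·
T2:
  2·area = 24
  edge (17, 10)→(0, 6): d=(-17,-4) top-left  bias=+0
  edge (0, 6)→(6, 6): d=(6,0) top-left  bias=+0
  edge (6, 6)→(17, 10): d=(11,4) right/bottom  bias=-1
    (2,3)@(5, 7): e=[3,6,15] → █
    (3,3)@(7, 7): e=[11,6,7] → █
    (4,3)@(9, 7): e=[19,6,-1] → ·
    (2,4)@(5, 9): e=[-31,18,37] → ·
    (3,4)@(7, 9): e=[-23,18,29] → ·
    (6,4)@(13, 9): e=[1,18,5] → █
    (7,4)@(15, 9): e=[9,18,-3] → ·
    (6,5)@(13, 11): e=[-33,30,27] → ·
  covered (3 px):
    · · · · · · · · · ·
    · · · · · · · · · ·
    · · · · · · · · · ·
    · · █ █ · · · · · ·
    · · · · · · █ · · ·
    · · · · · · · · · ·
    · · · · · · · · · ·
    · · · · · · · · · ·
    · · · · · · · · · ·
    · · · · · · · · · ·
T3:
  2·area = 36  (B↔C swapped to make it positive)
  edge (12, 10)→(2, 8): d=(-10,-2) top-left  bias=+0
  edge (2, 8)→(0, 4): d=(-2,-4) top-left  bias=+0
  edge (0, 4)→(12, 10): d=(12,6) right/bottom  bias=-1
    (0,2)@(1, 5): e=[28,2,6] → █
    (1,2)@(3, 5): e=[32,10,-6] → ·
    (0,3)@(1, 7): e=[8,-2,30] → ·
    (1,3)@(3, 7): e=[12,6,18] → █
    (2,3)@(5, 7): e=[16,14,6] → █
    (3,3)@(7, 7): e=[20,22,-6] → ·
    (1,4)@(3, 9): e=[-8,2,42] → ·
    (2,4)@(5, 9): e=[-4,10,30] → ·
    (3,4)@(7, 9): e=[0,18,18] → █  [on edge]
    (4,4)@(9, 9): e=[4,26,6] → █
    (5,4)@(11, 9): e=[8,34,-6] → ·
    (3,5)@(7, 11): e=[-20,14,42] → ·
    (8,5)@(17, 11): e=[0,54,-18] → ·  [on edge]
  covered (5 px):
    · · · · · · · · · ·
    · · · · · · · · · ·
    █ · · · · · · · · ·
    · █ █ · · · · · · ·
    · · · █ █ · · · · ·
    · · · · · · · · · ·
    · · · · · · · · · ·
    · · · · · · · · · ·
    · · · · · · · · · ·
    · · · · · · · · · ·

Answer: 21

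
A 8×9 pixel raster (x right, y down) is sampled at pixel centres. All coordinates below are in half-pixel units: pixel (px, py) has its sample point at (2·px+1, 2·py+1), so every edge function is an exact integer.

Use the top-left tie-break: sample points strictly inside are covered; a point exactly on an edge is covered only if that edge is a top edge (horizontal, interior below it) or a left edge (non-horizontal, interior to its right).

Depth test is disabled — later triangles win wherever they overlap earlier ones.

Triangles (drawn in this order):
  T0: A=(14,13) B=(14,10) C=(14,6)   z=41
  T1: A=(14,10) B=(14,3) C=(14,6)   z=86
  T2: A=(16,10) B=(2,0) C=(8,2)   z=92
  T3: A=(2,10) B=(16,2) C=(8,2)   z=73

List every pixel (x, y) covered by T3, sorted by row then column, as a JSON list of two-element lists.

T0:
  degenerate (2·area = 0) — covers nothing
T1:
  degenerate (2·area = 0) — covers nothing
T2:
  2·area = 32
  edge (16, 10)→(2, 0): d=(-14,-10) top-left  bias=+0
  edge (2, 0)→(8, 2): d=(6,2) right/bottom  bias=-1
  edge (8, 2)→(16, 10): d=(8,8) right/bottom  bias=-1
    (2,0)@(5, 1): e=[16,0,16] → ·  [on edge]
    (3,0)@(7, 1): e=[36,-4,0] → ·  [on edge]
    (3,1)@(7, 3): e=[8,8,16] → #
    (4,1)@(9, 3): e=[28,4,0] → ·  [on edge]
    (5,1)@(11, 3): e=[48,0,-16] → ·  [on edge]
    (3,2)@(7, 5): e=[-20,20,32] → ·
    (4,2)@(9, 5): e=[0,16,16] → #  [on edge]
    (5,2)@(11, 5): e=[20,12,0] → ·  [on edge]
    (4,3)@(9, 7): e=[-28,28,32] → ·
    (6,3)@(13, 7): e=[12,20,0] → ·  [on edge]
    (7,4)@(15, 9): e=[4,28,0] → ·  [on edge]
  covered (2 px):
    · · · · · · · ·
    · · · # · · · ·
    · · · · # · · ·
    · · · · · · · ·
    · · · · · · · ·
    · · · · · · · ·
    · · · · · · · ·
    · · · · · · · ·
    · · · · · · · ·
T3:
  2·area = 64  (B↔C swapped to make it positive)
  edge (2, 10)→(8, 2): d=(6,-8) top-left  bias=+0
  edge (8, 2)→(16, 2): d=(8,0) top-left  bias=+0
  edge (16, 2)→(2, 10): d=(-14,8) right/bottom  bias=-1
    (4,1)@(9, 3): e=[14,8,42] → #
    (5,1)@(11, 3): e=[30,8,26] → #
    (6,1)@(13, 3): e=[46,8,10] → #
    (7,1)@(15, 3): e=[62,8,-6] → ·
    (3,2)@(7, 5): e=[10,24,30] → #
    (5,2)@(11, 5): e=[42,24,-2] → ·
    (6,2)@(13, 5): e=[58,24,-18] → ·
    (2,3)@(5, 7): e=[6,40,18] → #
    (4,3)@(9, 7): e=[38,40,-14] → ·
    (1,4)@(3, 9): e=[2,56,6] → #
    (2,4)@(5, 9): e=[18,56,-10] → ·
    (3,4)@(7, 9): e=[34,56,-26] → ·
  covered (8 px):
    · · · · · · · ·
    · · · · # # # ·
    · · · # # · · ·
    · · # # · · · ·
    · # · · · · · ·
    · · · · · · · ·
    · · · · · · · ·
    · · · · · · · ·
    · · · · · · · ·

Result: [[4,1],[5,1],[6,1],[3,2],[4,2],[2,3],[3,3],[1,4]]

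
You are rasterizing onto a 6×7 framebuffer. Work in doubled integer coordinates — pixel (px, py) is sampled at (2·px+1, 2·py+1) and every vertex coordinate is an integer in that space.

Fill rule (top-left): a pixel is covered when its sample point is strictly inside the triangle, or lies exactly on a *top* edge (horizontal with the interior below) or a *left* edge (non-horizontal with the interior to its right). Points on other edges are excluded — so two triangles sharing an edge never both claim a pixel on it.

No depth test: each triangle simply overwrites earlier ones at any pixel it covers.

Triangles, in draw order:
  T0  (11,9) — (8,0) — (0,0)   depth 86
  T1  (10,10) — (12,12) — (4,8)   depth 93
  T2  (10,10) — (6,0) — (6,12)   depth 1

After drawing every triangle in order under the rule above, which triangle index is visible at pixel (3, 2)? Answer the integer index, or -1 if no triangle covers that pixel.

T0:
  2·area = 72  (B↔C swapped to make it positive)
  edge (11, 9)→(0, 0): d=(-11,-9) top-left  bias=+0
  edge (0, 0)→(8, 0): d=(8,0) top-left  bias=+0
  edge (8, 0)→(11, 9): d=(3,9) right/bottom  bias=-1
    (1,0)@(3, 1): e=[16,8,48] → X
    (2,0)@(5, 1): e=[34,8,30] → X
    (3,0)@(7, 1): e=[52,8,12] → X
    (4,0)@(9, 1): e=[70,8,-6] → .
    (1,1)@(3, 3): e=[-6,24,54] → .
    (2,1)@(5, 3): e=[12,24,36] → X
    (4,1)@(9, 3): e=[48,24,0] → .  [on edge]
    (2,2)@(5, 5): e=[-10,40,42] → .
    (3,2)@(7, 5): e=[8,40,24] → X
    (4,2)@(9, 5): e=[26,40,6] → X
    (5,2)@(11, 5): e=[44,40,-12] → .
    (3,3)@(7, 7): e=[-14,56,30] → .
    (5,4)@(11, 9): e=[0,72,0] → .  [on edge]
  covered (8 px):
    . X X X . .
    . . X X . .
    . . . X X .
    . . . . X .
    . . . . . .
    . . . . . .
    . . . . . .
T1:
  2·area = 8
  edge (10, 10)→(12, 12): d=(2,2) right/bottom  bias=-1
  edge (12, 12)→(4, 8): d=(-8,-4) top-left  bias=+0
  edge (4, 8)→(10, 10): d=(6,2) right/bottom  bias=-1
    (0,0)@(1, 1): e=[0,44,-36] → .  [on edge]
    (1,1)@(3, 3): e=[0,36,-28] → .  [on edge]
    (2,2)@(5, 5): e=[0,28,-20] → .  [on edge]
    (0,3)@(1, 7): e=[12,-4,0] → .  [on edge]
    (3,3)@(7, 7): e=[0,20,-12] → .  [on edge]
    (3,4)@(7, 9): e=[4,4,0] → .  [on edge]
    (4,4)@(9, 9): e=[0,12,-4] → .  [on edge]
    (5,5)@(11, 11): e=[0,4,4] → .  [on edge]
  covered (0 px):
    . . . . . .
    . . . . . .
    . . . . . .
    . . . . . .
    . . . . . .
    . . . . . .
    . . . . . .
T2:
  2·area = 48  (B↔C swapped to make it positive)
  edge (10, 10)→(6, 12): d=(-4,2) right/bottom  bias=-1
  edge (6, 12)→(6, 0): d=(0,-12) top-left  bias=+0
  edge (6, 0)→(10, 10): d=(4,10) right/bottom  bias=-1
    (3,1)@(7, 3): e=[34,12,2] → X
    (4,1)@(9, 3): e=[30,36,-18] → .
    (3,2)@(7, 5): e=[26,12,10] → X
    (4,2)@(9, 5): e=[22,36,-10] → .
    (3,3)@(7, 7): e=[18,12,18] → X
    (4,3)@(9, 7): e=[14,36,-2] → .
    (3,4)@(7, 9): e=[10,12,26] → X
    (4,4)@(9, 9): e=[6,36,6] → X
    (5,4)@(11, 9): e=[2,60,-14] → .
    (3,5)@(7, 11): e=[2,12,34] → X
    (4,5)@(9, 11): e=[-2,36,14] → .
    (3,6)@(7, 13): e=[-6,12,42] → .
  covered (6 px):
    . . . . . .
    . . . X . .
    . . . X . .
    . . . X . .
    . . . X X .
    . . . X . .
    . . . . . .

Z-buffer (winner per pixel, '.' = empty):
  . 0 0 0 . .
  . . 0 2 . .
  . . . 2 0 .
  . . . 2 0 .
  . . . 2 2 .
  . . . 2 . .
  . . . . . .

Final: 2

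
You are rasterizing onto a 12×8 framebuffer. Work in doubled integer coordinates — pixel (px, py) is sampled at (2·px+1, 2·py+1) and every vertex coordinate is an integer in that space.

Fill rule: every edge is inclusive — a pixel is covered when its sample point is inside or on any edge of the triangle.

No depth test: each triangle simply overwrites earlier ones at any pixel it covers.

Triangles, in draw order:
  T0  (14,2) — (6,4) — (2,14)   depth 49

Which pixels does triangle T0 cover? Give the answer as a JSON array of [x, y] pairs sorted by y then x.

T0:
  2·area = 72  (B↔C swapped to make it positive)
  edge (14, 2)→(2, 14): d=(-12,12) inclusive
  edge (2, 14)→(6, 4): d=(4,-10) inclusive
  edge (6, 4)→(14, 2): d=(8,-2) inclusive
    (7,0)@(15, 1): e=[0,78,-6] → ·  [on edge]
    (5,1)@(11, 3): e=[24,46,2] → #
    (6,1)@(13, 3): e=[0,66,6] → #  [on edge]
    (7,1)@(15, 3): e=[-24,86,10] → ·
    (3,2)@(7, 5): e=[48,14,10] → #
    (4,2)@(9, 5): e=[24,34,14] → #
    (5,2)@(11, 5): e=[0,54,18] → #  [on edge]
    (6,2)@(13, 5): e=[-24,74,22] → ·
    (2,3)@(5, 7): e=[48,2,22] → #
    (4,3)@(9, 7): e=[0,42,30] → #  [on edge]
    (5,3)@(11, 7): e=[-24,62,34] → ·
    (2,4)@(5, 9): e=[24,10,38] → #
    (3,4)@(7, 9): e=[0,30,42] → #  [on edge]
    (2,5)@(5, 11): e=[0,18,54] → #  [on edge]
    (1,6)@(3, 13): e=[0,6,66] → #  [on edge]
    (0,7)@(1, 15): e=[0,-6,78] → ·  [on edge]
  covered (12 px):
    · · · · · · · · · · · ·
    · · · · · # # · · · · ·
    · · · # # # · · · · · ·
    · · # # # · · · · · · ·
    · · # # · · · · · · · ·
    · · # · · · · · · · · ·
    · # · · · · · · · · · ·
    · · · · · · · · · · · ·

Result: [[5,1],[6,1],[3,2],[4,2],[5,2],[2,3],[3,3],[4,3],[2,4],[3,4],[2,5],[1,6]]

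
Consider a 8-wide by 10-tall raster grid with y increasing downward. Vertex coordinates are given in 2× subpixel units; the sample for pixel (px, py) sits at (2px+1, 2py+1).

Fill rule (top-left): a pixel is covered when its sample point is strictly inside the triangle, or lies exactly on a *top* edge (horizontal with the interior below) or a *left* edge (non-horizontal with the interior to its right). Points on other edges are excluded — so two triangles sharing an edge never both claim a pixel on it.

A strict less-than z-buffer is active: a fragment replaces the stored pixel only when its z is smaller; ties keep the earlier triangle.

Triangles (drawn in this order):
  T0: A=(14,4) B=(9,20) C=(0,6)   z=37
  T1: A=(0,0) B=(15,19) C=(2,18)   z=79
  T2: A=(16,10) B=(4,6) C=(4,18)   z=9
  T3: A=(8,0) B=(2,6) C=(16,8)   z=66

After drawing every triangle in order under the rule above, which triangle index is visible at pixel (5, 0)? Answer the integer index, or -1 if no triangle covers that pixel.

T0:
  2·area = 214
  edge (14, 4)→(9, 20): d=(-5,16) right/bottom  bias=-1
  edge (9, 20)→(0, 6): d=(-9,-14) top-left  bias=+0
  edge (0, 6)→(14, 4): d=(14,-2) top-left  bias=+0
    (3,2)@(7, 5): e=[107,107,0] → #  [on edge]
    (4,2)@(9, 5): e=[75,135,4] → #
    (5,2)@(11, 5): e=[43,163,8] → #
    (6,2)@(13, 5): e=[11,191,12] → #
    (7,2)@(15, 5): e=[-21,219,16] → ·
    (0,3)@(1, 7): e=[193,5,16] → #
    (1,3)@(3, 7): e=[161,33,20] → #
    (2,3)@(5, 7): e=[129,61,24] → #
    (7,3)@(15, 7): e=[-31,201,44] → ·
    (0,4)@(1, 9): e=[183,-13,44] → ·
    (1,4)@(3, 9): e=[151,15,48] → #
    (6,4)@(13, 9): e=[-9,155,68] → ·
  covered (28 px):
    · · · · · · · ·
    · · · · · · · ·
    · · · # # # # ·
    # # # # # # # ·
    · # # # # # · ·
    · · # # # # · ·
    · · # # # # · ·
    · · · # # · · ·
    · · · · # · · ·
    · · · · # · · ·
T1:
  2·area = 232
  edge (0, 0)→(15, 19): d=(15,19) right/bottom  bias=-1
  edge (15, 19)→(2, 18): d=(-13,-1) top-left  bias=+0
  edge (2, 18)→(0, 0): d=(-2,-18) top-left  bias=+0
    (0,1)@(1, 3): e=[26,194,12] → #
    (1,1)@(3, 3): e=[-12,196,48] → ·
    (0,2)@(1, 5): e=[56,168,8] → #
    (1,2)@(3, 5): e=[18,170,44] → #
    (2,2)@(5, 5): e=[-20,172,80] → ·
    (0,3)@(1, 7): e=[86,142,4] → #
    (2,3)@(5, 7): e=[10,146,76] → #
    (3,3)@(7, 7): e=[-28,148,112] → ·
    (0,4)@(1, 9): e=[116,116,0] → #  [on edge]
    (3,4)@(7, 9): e=[2,122,108] → #
    (4,4)@(9, 9): e=[-36,124,144] → ·
    (0,5)@(1, 11): e=[146,90,-4] → ·
    (7,9)@(15, 19): e=[0,0,232] → ·  [on edge]
  covered (28 px):
    · · · · · · · ·
    # · · · · · · ·
    # # · · · · · ·
    # # # · · · · ·
    # # # # · · · ·
    · # # # · · · ·
    · # # # # · · ·
    · # # # # # · ·
    · # # # # # # ·
    · · · · · · · ·
T2:
  2·area = 144  (B↔C swapped to make it positive)
  edge (16, 10)→(4, 18): d=(-12,8) right/bottom  bias=-1
  edge (4, 18)→(4, 6): d=(0,-12) top-left  bias=+0
  edge (4, 6)→(16, 10): d=(12,4) right/bottom  bias=-1
    (0,2)@(1, 5): e=[180,-36,0] → ·  [on edge]
    (2,3)@(5, 7): e=[124,12,8] → #
    (3,3)@(7, 7): e=[108,36,0] → ·  [on edge]
    (2,4)@(5, 9): e=[100,12,32] → #
    (3,4)@(7, 9): e=[84,36,24] → #
    (4,4)@(9, 9): e=[68,60,16] → #
    (5,4)@(11, 9): e=[52,84,8] → #
    (6,4)@(13, 9): e=[36,108,0] → ·  [on edge]
    (2,5)@(5, 11): e=[76,12,56] → #
    (6,5)@(13, 11): e=[12,108,24] → #
    (7,5)@(15, 11): e=[-4,132,16] → ·
    (2,6)@(5, 13): e=[52,12,80] → #
  covered (17 px):
    · · · · · · · ·
    · · · · · · · ·
    · · · · · · · ·
    · · # · · · · ·
    · · # # # # · ·
    · · # # # # # ·
    · · # # # # · ·
    · · # # · · · ·
    · · # · · · · ·
    · · · · · · · ·
T3:
  2·area = 96  (B↔C swapped to make it positive)
  edge (8, 0)→(16, 8): d=(8,8) right/bottom  bias=-1
  edge (16, 8)→(2, 6): d=(-14,-2) top-left  bias=+0
  edge (2, 6)→(8, 0): d=(6,-6) top-left  bias=+0
    (3,0)@(7, 1): e=[16,80,0] → #  [on edge]
    (4,0)@(9, 1): e=[0,84,12] → ·  [on edge]
    (2,1)@(5, 3): e=[48,48,0] → #  [on edge]
    (4,1)@(9, 3): e=[16,56,24] → #
    (5,1)@(11, 3): e=[0,60,36] → ·  [on edge]
    (1,2)@(3, 5): e=[80,16,0] → #  [on edge]
    (5,2)@(11, 5): e=[16,32,48] → #
    (6,2)@(13, 5): e=[0,36,60] → ·  [on edge]
    (0,3)@(1, 7): e=[112,-16,0] → ·  [on edge]
    (1,3)@(3, 7): e=[96,-12,12] → ·
    (2,3)@(5, 7): e=[80,-8,24] → ·
    (3,3)@(7, 7): e=[64,-4,36] → ·
    (4,3)@(9, 7): e=[48,0,48] → #  [on edge]
    (7,3)@(15, 7): e=[0,12,84] → ·  [on edge]
  covered (12 px):
    · · · # · · · ·
    · · # # # · · ·
    · # # # # # · ·
    · · · · # # # ·
    · · · · · · · ·
    · · · · · · · ·
    · · · · · · · ·
    · · · · · · · ·
    · · · · · · · ·
    · · · · · · · ·

Z-buffer (winner per pixel, '.' = empty):
  . . . 3 . . . .
  1 . 3 3 3 . . .
  1 3 3 0 0 0 0 .
  0 0 2 0 0 0 0 .
  1 0 2 2 2 2 . .
  . 1 2 2 2 2 2 .
  . 1 2 2 2 2 . .
  . 1 2 2 0 1 . .
  . 1 2 1 0 1 1 .
  . . . . 0 . . .

Result: -1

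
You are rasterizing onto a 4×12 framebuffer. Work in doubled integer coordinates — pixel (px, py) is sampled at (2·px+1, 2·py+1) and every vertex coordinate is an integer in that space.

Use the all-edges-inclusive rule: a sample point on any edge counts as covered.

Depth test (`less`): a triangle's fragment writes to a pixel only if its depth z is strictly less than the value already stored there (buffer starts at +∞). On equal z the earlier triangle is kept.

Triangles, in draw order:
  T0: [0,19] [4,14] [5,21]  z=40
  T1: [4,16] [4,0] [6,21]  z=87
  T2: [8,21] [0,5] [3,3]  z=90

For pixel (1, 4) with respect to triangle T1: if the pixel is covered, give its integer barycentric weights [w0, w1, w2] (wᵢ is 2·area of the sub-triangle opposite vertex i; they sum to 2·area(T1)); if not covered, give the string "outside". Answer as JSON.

T0:
  2·area = 33
  edge (0, 19)→(4, 14): d=(4,-5) inclusive
  edge (4, 14)→(5, 21): d=(1,7) inclusive
  edge (5, 21)→(0, 19): d=(-5,-2) inclusive
    (1,3)@(3, 7): e=[-33,0,66] → ·  [on edge]
    (1,8)@(3, 17): e=[7,10,16] → #
    (2,8)@(5, 17): e=[17,-4,20] → ·
    (0,9)@(1, 19): e=[5,26,2] → #
    (2,9)@(5, 19): e=[25,-2,10] → ·
    (0,10)@(1, 21): e=[13,28,-8] → ·
    (1,10)@(3, 21): e=[23,14,-4] → ·
    (2,10)@(5, 21): e=[33,0,0] → #  [on edge]
    (3,10)@(7, 21): e=[43,-14,4] → ·
    (2,11)@(5, 23): e=[41,2,-10] → ·
  covered (4 px):
    · · · ·
    · · · ·
    · · · ·
    · · · ·
    · · · ·
    · · · ·
    · · · ·
    · · · ·
    · # · ·
    # # · ·
    · · # ·
    · · · ·
T1:
  2·area = 32
  edge (4, 16)→(4, 0): d=(0,-16) inclusive
  edge (4, 0)→(6, 21): d=(2,21) inclusive
  edge (6, 21)→(4, 16): d=(-2,-5) inclusive
    (2,5)@(5, 11): e=[16,1,15] → #
    (3,5)@(7, 11): e=[48,-41,25] → ·
    (2,6)@(5, 13): e=[16,5,11] → #
    (3,6)@(7, 13): e=[48,-37,21] → ·
    (2,7)@(5, 15): e=[16,9,7] → #
    (3,7)@(7, 15): e=[48,-33,17] → ·
    (2,8)@(5, 17): e=[16,13,3] → #
    (3,8)@(7, 17): e=[48,-29,13] → ·
    (2,9)@(5, 19): e=[16,17,-1] → ·
  covered (4 px):
    · · · ·
    · · · ·
    · · · ·
    · · · ·
    · · · ·
    · · # ·
    · · # ·
    · · # ·
    · · # ·
    · · · ·
    · · · ·
    · · · ·
T2:
  2·area = 64
  edge (8, 21)→(0, 5): d=(-8,-16) inclusive
  edge (0, 5)→(3, 3): d=(3,-2) inclusive
  edge (3, 3)→(8, 21): d=(5,18) inclusive
    (1,1)@(3, 3): e=[64,0,0] → #  [on edge]
    (2,1)@(5, 3): e=[96,4,-36] → ·
    (0,2)@(1, 5): e=[16,2,46] → #
    (2,2)@(5, 5): e=[80,10,-26] → ·
    (0,3)@(1, 7): e=[0,8,56] → #  [on edge]
    (2,3)@(5, 7): e=[64,16,-16] → ·
    (0,4)@(1, 9): e=[-16,14,66] → ·
    (1,4)@(3, 9): e=[16,18,30] → #
    (2,4)@(5, 9): e=[48,22,-6] → ·
    (1,5)@(3, 11): e=[0,24,40] → #  [on edge]
    (2,5)@(5, 11): e=[32,28,4] → #
    (3,5)@(7, 11): e=[64,32,-32] → ·
    (2,7)@(5, 15): e=[0,40,24] → #  [on edge]
    (3,9)@(7, 19): e=[0,56,8] → #  [on edge]
  covered (11 px):
    · · · ·
    · # · ·
    # # · ·
    # # · ·
    · # · ·
    · # # ·
    · · # ·
    · · # ·
    · · · ·
    · · · #
    · · · ·
    · · · ·

Answer: "outside"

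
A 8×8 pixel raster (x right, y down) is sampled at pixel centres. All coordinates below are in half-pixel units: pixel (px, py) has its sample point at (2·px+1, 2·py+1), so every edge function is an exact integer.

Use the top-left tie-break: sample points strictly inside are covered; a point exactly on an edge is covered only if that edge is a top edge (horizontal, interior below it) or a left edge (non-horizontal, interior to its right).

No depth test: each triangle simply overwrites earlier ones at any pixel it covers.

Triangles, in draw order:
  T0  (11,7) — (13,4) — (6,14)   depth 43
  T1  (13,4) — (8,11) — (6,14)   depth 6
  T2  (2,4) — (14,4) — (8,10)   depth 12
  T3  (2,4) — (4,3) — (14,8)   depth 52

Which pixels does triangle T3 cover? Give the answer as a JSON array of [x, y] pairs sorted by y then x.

T0:
  2·area = 1  (B↔C swapped to make it positive)
  edge (11, 7)→(6, 14): d=(-5,7) right/bottom  bias=-1
  edge (6, 14)→(13, 4): d=(7,-10) top-left  bias=+0
  edge (13, 4)→(11, 7): d=(-2,3) right/bottom  bias=-1
    (7,0)@(15, 1): e=[2,-1,0] → ·  [on edge]
    (5,3)@(11, 7): e=[0,1,0] → ·  [on edge]
    (3,6)@(7, 13): e=[-2,3,0] → ·  [on edge]
  covered (0 px):
    · · · · · · · ·
    · · · · · · · ·
    · · · · · · · ·
    · · · · · · · ·
    · · · · · · · ·
    · · · · · · · ·
    · · · · · · · ·
    · · · · · · · ·
T1:
  2·area = 1  (B↔C swapped to make it positive)
  edge (13, 4)→(6, 14): d=(-7,10) right/bottom  bias=-1
  edge (6, 14)→(8, 11): d=(2,-3) top-left  bias=+0
  edge (8, 11)→(13, 4): d=(5,-7) top-left  bias=+0
  covered (0 px):
    · · · · · · · ·
    · · · · · · · ·
    · · · · · · · ·
    · · · · · · · ·
    · · · · · · · ·
    · · · · · · · ·
    · · · · · · · ·
    · · · · · · · ·
T2:
  2·area = 72
  edge (2, 4)→(14, 4): d=(12,0) top-left  bias=+0
  edge (14, 4)→(8, 10): d=(-6,6) right/bottom  bias=-1
  edge (8, 10)→(2, 4): d=(-6,-6) top-left  bias=+0
    (0,1)@(1, 3): e=[-12,84,0] → ·  [on edge]
    (7,1)@(15, 3): e=[-12,0,84] → ·  [on edge]
    (1,2)@(3, 5): e=[12,60,0] → #  [on edge]
    (2,2)@(5, 5): e=[12,48,12] → #
    (3,2)@(7, 5): e=[12,36,24] → #
    (4,2)@(9, 5): e=[12,24,36] → #
    (5,2)@(11, 5): e=[12,12,48] → #
    (6,2)@(13, 5): e=[12,0,60] → ·  [on edge]
    (1,3)@(3, 7): e=[36,48,-12] → ·
    (2,3)@(5, 7): e=[36,36,0] → #  [on edge]
    (5,3)@(11, 7): e=[36,0,36] → ·  [on edge]
    (2,4)@(5, 9): e=[60,24,-12] → ·
    (3,4)@(7, 9): e=[60,12,0] → #  [on edge]
    (4,4)@(9, 9): e=[60,0,12] → ·  [on edge]
    (3,5)@(7, 11): e=[84,0,-12] → ·  [on edge]
    (4,5)@(9, 11): e=[84,-12,0] → ·  [on edge]
    (2,6)@(5, 13): e=[108,0,-36] → ·  [on edge]
    (5,6)@(11, 13): e=[108,-36,0] → ·  [on edge]
    (1,7)@(3, 15): e=[132,0,-60] → ·  [on edge]
    (6,7)@(13, 15): e=[132,-60,0] → ·  [on edge]
  covered (9 px):
    · · · · · · · ·
    · · · · · · · ·
    · # # # # # · ·
    · · # # # · · ·
    · · · # · · · ·
    · · · · · · · ·
    · · · · · · · ·
    · · · · · · · ·
T3:
  2·area = 20
  edge (2, 4)→(4, 3): d=(2,-1) top-left  bias=+0
  edge (4, 3)→(14, 8): d=(10,5) right/bottom  bias=-1
  edge (14, 8)→(2, 4): d=(-12,-4) top-left  bias=+0
    (2,2)@(5, 5): e=[5,15,0] → #  [on edge]
    (3,2)@(7, 5): e=[7,5,8] → #
    (4,2)@(9, 5): e=[9,-5,16] → ·
    (2,3)@(5, 7): e=[9,35,-24] → ·
    (3,3)@(7, 7): e=[11,25,-16] → ·
    (5,3)@(11, 7): e=[15,5,0] → #  [on edge]
    (6,3)@(13, 7): e=[17,-5,8] → ·
    (5,4)@(11, 9): e=[19,25,-24] → ·
  covered (3 px):
    · · · · · · · ·
    · · · · · · · ·
    · · # # · · · ·
    · · · · · # · ·
    · · · · · · · ·
    · · · · · · · ·
    · · · · · · · ·
    · · · · · · · ·

Answer: [[2,2],[3,2],[5,3]]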